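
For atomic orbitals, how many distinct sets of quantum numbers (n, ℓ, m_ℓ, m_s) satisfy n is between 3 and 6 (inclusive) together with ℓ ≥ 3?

100

Treat each shell separately and count matching orbitals:
n=4 → 7; n=5 → 16; n=6 → 27.
Orbitals: 7 + 16 + 27 = 50. Including both spin states (m_s = ±1/2) gives 2 × 50 = 100 states.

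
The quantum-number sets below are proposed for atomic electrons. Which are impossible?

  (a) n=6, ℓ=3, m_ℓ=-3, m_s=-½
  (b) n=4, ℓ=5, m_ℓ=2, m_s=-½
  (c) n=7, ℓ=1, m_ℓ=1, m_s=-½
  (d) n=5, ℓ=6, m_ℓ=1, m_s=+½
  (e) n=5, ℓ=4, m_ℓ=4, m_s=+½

(b) and (d)

(b) has ℓ = 5 ≥ n = 4, violating 0 ≤ ℓ ≤ n−1.
(d) has ℓ = 6 ≥ n = 5, violating 0 ≤ ℓ ≤ n−1.
The remaining sets (a), (c), (e) satisfy all four rules.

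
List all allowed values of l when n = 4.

0, 1, 2, 3

l is an integer with 0 ≤ l ≤ n−1, so for n = 4: l = 0, 1, 2, 3.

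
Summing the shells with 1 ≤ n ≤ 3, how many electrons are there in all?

28

Shell n has n² orbitals: 1²=1 + 2²=4 + 3²=9 = 14 orbitals.
Two spin states per orbital: 2 × 14 = 28 electrons.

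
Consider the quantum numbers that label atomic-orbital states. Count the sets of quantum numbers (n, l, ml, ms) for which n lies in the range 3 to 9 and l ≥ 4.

350

Work shell by shell — for each n, count the (l, ml) pairs that satisfy l ≥ 4:
n=5 → 9; n=6 → 20; n=7 → 33; n=8 → 48; n=9 → 65.
Orbitals: 9 + 20 + 33 + 48 + 65 = 175. Including both spin states (ms = ±1/2) gives 2 × 175 = 350 states.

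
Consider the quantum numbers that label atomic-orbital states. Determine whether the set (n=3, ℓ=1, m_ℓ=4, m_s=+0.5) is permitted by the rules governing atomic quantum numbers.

Invalid

The magnetic quantum number must satisfy −ℓ ≤ m_ℓ ≤ ℓ. With ℓ = 1, m_ℓ can only be -1, 0, 1, so m_ℓ = 4 is forbidden.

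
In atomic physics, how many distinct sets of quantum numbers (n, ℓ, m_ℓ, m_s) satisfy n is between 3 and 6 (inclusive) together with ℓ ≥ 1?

Count contributing orbitals for each principal shell:
n=3 → 8; n=4 → 15; n=5 → 24; n=6 → 35.
Orbitals: 8 + 15 + 24 + 35 = 82. Including both spin states (m_s = ±1/2) gives 2 × 82 = 164 states.

164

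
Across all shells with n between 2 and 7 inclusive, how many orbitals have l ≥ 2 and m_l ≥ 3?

Treat each shell separately and count matching orbitals:
n=4 → 1; n=5 → 3; n=6 → 6; n=7 → 10.
Total orbitals: 1 + 3 + 6 + 10 = 20.

20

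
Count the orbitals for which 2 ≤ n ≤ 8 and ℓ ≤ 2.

58

Count contributing orbitals for each principal shell:
n=2 → 4; n=3 → 9; n=4 → 9; n=5 → 9; n=6 → 9; n=7 → 9; n=8 → 9.
Total orbitals: 4 + 9 + 9 + 9 + 9 + 9 + 9 = 58.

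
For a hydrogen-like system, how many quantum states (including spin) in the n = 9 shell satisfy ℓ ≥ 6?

90

With n = 9 the allowed ℓ are 0, 1, …, 8.
Contributions: ℓ=6 → 13; ℓ=7 → 15; ℓ=8 → 17.
Orbitals: 13 + 15 + 17 = 45. Each orbital carries two spin states, so 45 × 2 = 90 states.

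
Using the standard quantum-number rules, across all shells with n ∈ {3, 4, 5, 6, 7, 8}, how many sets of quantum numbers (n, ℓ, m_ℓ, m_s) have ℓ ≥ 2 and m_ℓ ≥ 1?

154

Count contributing orbitals for each principal shell:
n=3 → 2; n=4 → 5; n=5 → 9; n=6 → 14; n=7 → 20; n=8 → 27.
Orbitals: 2 + 5 + 9 + 14 + 20 + 27 = 77. Including both spin states (m_s = ±1/2) gives 2 × 77 = 154 states.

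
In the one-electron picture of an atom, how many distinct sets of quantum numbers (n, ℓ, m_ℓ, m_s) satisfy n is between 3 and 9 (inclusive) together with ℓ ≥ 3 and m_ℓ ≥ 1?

Work shell by shell — for each n, count the (ℓ, m_ℓ) pairs that satisfy ℓ ≥ 3 and m_ℓ ≥ 1:
n=4 → 3; n=5 → 7; n=6 → 12; n=7 → 18; n=8 → 25; n=9 → 33.
Orbitals: 3 + 7 + 12 + 18 + 25 + 33 = 98. Including both spin states (m_s = ±1/2) gives 2 × 98 = 196 states.

196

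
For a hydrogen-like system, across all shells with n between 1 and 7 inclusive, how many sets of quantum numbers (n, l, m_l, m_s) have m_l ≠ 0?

Go shell by shell, enumerating (l, m_l) with m_l ≠ 0:
n=2 → 2; n=3 → 6; n=4 → 12; n=5 → 20; n=6 → 30; n=7 → 42.
Orbitals: 2 + 6 + 12 + 20 + 30 + 42 = 112. Including both spin states (m_s = ±1/2) gives 2 × 112 = 224 states.

224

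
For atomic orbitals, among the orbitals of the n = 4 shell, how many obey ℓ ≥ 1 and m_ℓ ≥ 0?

Orbitals with ℓ ≥ 1 and m_ℓ ≥ 0, by ℓ: ℓ=1 → 2; ℓ=2 → 3; ℓ=3 → 4.
Total orbitals: 2 + 3 + 4 = 9.

9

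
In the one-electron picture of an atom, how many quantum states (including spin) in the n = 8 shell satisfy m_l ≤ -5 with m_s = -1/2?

6

The n = 8 shell has l = 0 through 7; check each.
Per l-value: l=5 → 1; l=6 → 2; l=7 → 3.
Orbitals: 1 + 2 + 3 = 6. With m_s fixed to a single value there is one state per orbital, giving 6 states.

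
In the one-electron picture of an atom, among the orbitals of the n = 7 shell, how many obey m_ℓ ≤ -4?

Per ℓ-value: ℓ=4 → 1; ℓ=5 → 2; ℓ=6 → 3.
Total orbitals: 1 + 2 + 3 = 6.

6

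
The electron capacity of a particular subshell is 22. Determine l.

2(2l+1) = 22 ⇒ 2l+1 = 11 ⇒ l = 5.

l = 5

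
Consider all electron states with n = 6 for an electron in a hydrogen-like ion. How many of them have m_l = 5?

2

The n = 6 shell has l = 0 through 5; check each.
Orbitals with m_l = 5, by l: l=5 → 1.
Orbitals: 1. Each orbital carries two spin states, so 1 × 2 = 2 states.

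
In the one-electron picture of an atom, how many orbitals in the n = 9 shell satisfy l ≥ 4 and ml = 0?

5

Per l-value: l=4 → 1; l=5 → 1; l=6 → 1; l=7 → 1; l=8 → 1.
Total orbitals: 1 + 1 + 1 + 1 + 1 = 5.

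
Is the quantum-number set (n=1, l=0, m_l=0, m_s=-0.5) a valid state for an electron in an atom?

n = 1 is a positive integer. l = 0 satisfies 0 ≤ l ≤ n−1 = 0. m_l = 0 lies in the range −l … +l (here 0). m_s = -1/2 is one of ±1/2.
All four constraints are satisfied.

Yes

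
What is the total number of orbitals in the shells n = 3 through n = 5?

Shell n has n² orbitals: 3²=9 + 4²=16 + 5²=25 = 50 orbitals.

50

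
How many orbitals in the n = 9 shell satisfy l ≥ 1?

Go through l = 0, …, 8 (the values permitted for n = 9).
Per l-value: l=1 → 3; l=2 → 5; l=3 → 7; l=4 → 9; l=5 → 11; l=6 → 13; l=7 → 15; l=8 → 17.
Total orbitals: 3 + 5 + 7 + 9 + 11 + 13 + 15 + 17 = 80.

80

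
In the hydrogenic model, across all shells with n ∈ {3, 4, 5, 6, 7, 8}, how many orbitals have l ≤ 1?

24

Per-shell orbital counts meeting the constraint:
n=3 → 4; n=4 → 4; n=5 → 4; n=6 → 4; n=7 → 4; n=8 → 4.
Total orbitals: 4 + 4 + 4 + 4 + 4 + 4 = 24.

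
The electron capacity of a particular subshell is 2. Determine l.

2(2l+1) = 2 ⇒ 2l+1 = 1 ⇒ l = 0.

l = 0 (s)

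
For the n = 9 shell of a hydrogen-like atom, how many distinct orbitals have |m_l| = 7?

For n = 9, l ranges over 0 … 8.
Contributions: l=7 → 2; l=8 → 2.
Total orbitals: 2 + 2 = 4.

4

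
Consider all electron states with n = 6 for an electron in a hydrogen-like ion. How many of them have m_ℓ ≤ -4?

Go through ℓ = 0, …, 5 (the values permitted for n = 6).
Contributions: ℓ=4 → 1; ℓ=5 → 2.
Orbitals: 1 + 2 = 3. Each orbital carries two spin states, so 3 × 2 = 6 states.

6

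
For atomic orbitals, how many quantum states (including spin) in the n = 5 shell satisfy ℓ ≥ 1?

Per ℓ-value: ℓ=1 → 3; ℓ=2 → 5; ℓ=3 → 7; ℓ=4 → 9.
Orbitals: 3 + 5 + 7 + 9 = 24. Each orbital carries two spin states, so 24 × 2 = 48 states.

48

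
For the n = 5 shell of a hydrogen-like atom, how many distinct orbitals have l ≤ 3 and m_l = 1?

3

The n = 5 shell has l = 0 through 4; check each.
The (l, m_l) pairs meeting l ≤ 3 and m_l = 1 give: l=1 → 1; l=2 → 1; l=3 → 1.
Total orbitals: 1 + 1 + 1 = 3.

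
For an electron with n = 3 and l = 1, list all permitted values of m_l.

m_l takes every integer from −l to +l. With l = 1 that gives the 3 values -1, 0, 1.

-1, 0, 1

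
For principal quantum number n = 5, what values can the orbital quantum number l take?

l is an integer with 0 ≤ l ≤ n−1, so for n = 5: l = 0, 1, 2, 3, 4.

0, 1, 2, 3, 4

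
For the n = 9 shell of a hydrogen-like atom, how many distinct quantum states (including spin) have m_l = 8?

Go through l = 0, …, 8 (the values permitted for n = 9).
Orbitals with m_l = 8, by l: l=8 → 1.
Orbitals: 1. Each orbital carries two spin states, so 1 × 2 = 2 states.

2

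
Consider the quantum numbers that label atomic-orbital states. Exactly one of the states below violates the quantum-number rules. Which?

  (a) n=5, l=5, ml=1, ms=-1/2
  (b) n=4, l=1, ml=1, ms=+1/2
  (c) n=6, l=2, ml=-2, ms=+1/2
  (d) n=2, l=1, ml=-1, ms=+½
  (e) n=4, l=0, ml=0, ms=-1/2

(a)

(a) has l = 5 ≥ n = 5, violating 0 ≤ l ≤ n−1.
The remaining sets (b), (c), (d), (e) satisfy all four rules.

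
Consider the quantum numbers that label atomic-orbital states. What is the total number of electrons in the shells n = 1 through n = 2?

Shell n has n² orbitals: 1²=1 + 2²=4 = 5 orbitals.
Two spin states per orbital: 2 × 5 = 10 electrons.

10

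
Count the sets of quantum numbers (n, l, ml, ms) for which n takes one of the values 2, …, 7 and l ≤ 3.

Count contributing orbitals for each principal shell:
n=2 → 4; n=3 → 9; n=4 → 16; n=5 → 16; n=6 → 16; n=7 → 16.
Orbitals: 4 + 9 + 16 + 16 + 16 + 16 = 77. Including both spin states (ms = ±1/2) gives 2 × 77 = 154 states.

154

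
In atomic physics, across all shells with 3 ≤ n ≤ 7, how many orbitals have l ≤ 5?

Count contributing orbitals for each principal shell:
n=3 → 9; n=4 → 16; n=5 → 25; n=6 → 36; n=7 → 36.
Total orbitals: 9 + 16 + 25 + 36 + 36 = 122.

122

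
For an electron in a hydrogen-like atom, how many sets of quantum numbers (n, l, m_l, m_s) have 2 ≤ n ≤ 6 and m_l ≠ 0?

Go shell by shell, enumerating (l, m_l) with m_l ≠ 0:
n=2 → 2; n=3 → 6; n=4 → 12; n=5 → 20; n=6 → 30.
Orbitals: 2 + 6 + 12 + 20 + 30 = 70. Including both spin states (m_s = ±1/2) gives 2 × 70 = 140 states.

140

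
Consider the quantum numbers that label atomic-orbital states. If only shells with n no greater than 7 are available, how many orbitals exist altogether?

140

Total orbitals = 1² + 2² + 3² + 4² + 5² + 6² + 7² = 140.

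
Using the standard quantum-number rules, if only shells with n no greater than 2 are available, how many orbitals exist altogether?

Total orbitals = 1² + 2² = 5.

5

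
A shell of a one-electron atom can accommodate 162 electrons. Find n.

n = 9

2n² = 162 ⇒ n² = 81 ⇒ n = 9.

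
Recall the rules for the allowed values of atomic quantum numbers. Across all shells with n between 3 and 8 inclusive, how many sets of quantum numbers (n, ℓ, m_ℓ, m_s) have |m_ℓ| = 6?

Go shell by shell, enumerating (ℓ, m_ℓ) with |m_ℓ| = 6:
n=7 → 2; n=8 → 4.
Orbitals: 2 + 4 = 6. Including both spin states (m_s = ±1/2) gives 2 × 6 = 12 states.

12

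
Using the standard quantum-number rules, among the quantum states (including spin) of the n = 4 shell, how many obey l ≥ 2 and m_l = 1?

For n = 4, l ranges over 0 … 3.
Orbitals with l ≥ 2 and m_l = 1, by l: l=2 → 1; l=3 → 1.
Orbitals: 1 + 1 = 2. Each orbital carries two spin states, so 2 × 2 = 4 states.

4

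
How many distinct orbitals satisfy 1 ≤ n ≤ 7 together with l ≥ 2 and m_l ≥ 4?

Treat each shell separately and count matching orbitals:
n=5 → 1; n=6 → 3; n=7 → 6.
Total orbitals: 1 + 3 + 6 = 10.

10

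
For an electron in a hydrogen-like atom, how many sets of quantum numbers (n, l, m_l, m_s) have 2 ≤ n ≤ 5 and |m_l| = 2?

For each n in the range, tally the orbitals obeying |m_l| = 2:
n=3 → 2; n=4 → 4; n=5 → 6.
Orbitals: 2 + 4 + 6 = 12. Including both spin states (m_s = ±1/2) gives 2 × 12 = 24 states.

24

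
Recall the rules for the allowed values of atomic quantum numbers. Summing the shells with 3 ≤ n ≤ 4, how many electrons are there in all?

50

Shell n has n² orbitals: 3²=9 + 4²=16 = 25 orbitals.
Two spin states per orbital: 2 × 25 = 50 electrons.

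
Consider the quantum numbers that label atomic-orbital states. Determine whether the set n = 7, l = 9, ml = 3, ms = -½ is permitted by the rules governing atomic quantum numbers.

The orbital quantum number must satisfy 0 ≤ l ≤ n−1. With n = 7 the allowed l values are 0, 1, 2, 3, 4, 5, 6, so l = 9 is out of range.

Not allowed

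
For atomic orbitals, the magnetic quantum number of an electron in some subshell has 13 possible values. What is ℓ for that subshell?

ℓ = 6

m_ℓ ranges over 2ℓ+1 integers, so 2ℓ+1 = 13 ⇒ ℓ = 6.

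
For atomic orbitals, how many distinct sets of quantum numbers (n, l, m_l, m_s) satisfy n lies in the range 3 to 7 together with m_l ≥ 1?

Count contributing orbitals for each principal shell:
n=3 → 3; n=4 → 6; n=5 → 10; n=6 → 15; n=7 → 21.
Orbitals: 3 + 6 + 10 + 15 + 21 = 55. Including both spin states (m_s = ±1/2) gives 2 × 55 = 110 states.

110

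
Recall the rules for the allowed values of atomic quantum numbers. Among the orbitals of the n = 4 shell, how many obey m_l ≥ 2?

For n = 4, l ranges over 0 … 3.
Contributions: l=2 → 1; l=3 → 2.
Total orbitals: 1 + 2 = 3.

3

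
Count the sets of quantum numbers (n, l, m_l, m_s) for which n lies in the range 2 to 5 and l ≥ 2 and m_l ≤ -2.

Go shell by shell, enumerating (l, m_l) with l ≥ 2 and m_l ≤ -2:
n=3 → 1; n=4 → 3; n=5 → 6.
Orbitals: 1 + 3 + 6 = 10. Including both spin states (m_s = ±1/2) gives 2 × 10 = 20 states.

20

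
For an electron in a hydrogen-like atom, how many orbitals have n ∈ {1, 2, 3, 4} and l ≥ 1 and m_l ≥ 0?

16

Work shell by shell — for each n, count the (l, m_l) pairs that satisfy l ≥ 1 and m_l ≥ 0:
n=2 → 2; n=3 → 5; n=4 → 9.
Total orbitals: 2 + 5 + 9 = 16.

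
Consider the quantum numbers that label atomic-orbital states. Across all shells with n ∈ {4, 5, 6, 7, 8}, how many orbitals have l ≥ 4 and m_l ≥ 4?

Per-shell orbital counts meeting the constraint:
n=5 → 1; n=6 → 3; n=7 → 6; n=8 → 10.
Total orbitals: 1 + 3 + 6 + 10 = 20.

20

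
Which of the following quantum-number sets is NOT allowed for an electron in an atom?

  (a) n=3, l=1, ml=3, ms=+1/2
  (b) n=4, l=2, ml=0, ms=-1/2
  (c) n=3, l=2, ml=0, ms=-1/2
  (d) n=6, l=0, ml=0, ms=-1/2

(a) has |ml| = 3 > l = 1, violating −l ≤ ml ≤ l.
The remaining sets (b), (c), (d) satisfy all four rules.

(a)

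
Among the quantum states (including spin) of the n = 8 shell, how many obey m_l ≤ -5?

12

The n = 8 shell has l = 0 through 7; check each.
The (l, m_l) pairs meeting m_l ≤ -5 give: l=5 → 1; l=6 → 2; l=7 → 3.
Orbitals: 1 + 2 + 3 = 6. Each orbital carries two spin states, so 6 × 2 = 12 states.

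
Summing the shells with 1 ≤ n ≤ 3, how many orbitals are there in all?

Shell n has n² orbitals: 1²=1 + 2²=4 + 3²=9 = 14 orbitals.

14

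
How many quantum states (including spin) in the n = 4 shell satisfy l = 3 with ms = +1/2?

Contributions: l=3 → 7.
Orbitals: 7. With ms fixed to a single value there is one state per orbital, giving 7 states.

7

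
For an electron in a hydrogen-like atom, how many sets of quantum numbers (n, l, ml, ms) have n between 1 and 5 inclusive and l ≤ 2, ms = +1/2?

32

Work shell by shell — for each n, count the (l, ml) pairs that satisfy l ≤ 2:
n=1 → 1; n=2 → 4; n=3 → 9; n=4 → 9; n=5 → 9.
Orbitals: 1 + 4 + 9 + 9 + 9 = 32. With ms fixed to +1/2 there is one state per orbital, so 32 states.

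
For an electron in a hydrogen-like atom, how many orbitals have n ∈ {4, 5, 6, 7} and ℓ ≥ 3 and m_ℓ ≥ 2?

30

Per-shell orbital counts meeting the constraint:
n=4 → 2; n=5 → 5; n=6 → 9; n=7 → 14.
Total orbitals: 2 + 5 + 9 + 14 = 30.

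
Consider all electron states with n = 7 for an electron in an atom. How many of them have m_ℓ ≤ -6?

2

With n = 7 the allowed ℓ are 0, 1, …, 6.
Contributions: ℓ=6 → 1.
Orbitals: 1. Each orbital carries two spin states, so 1 × 2 = 2 states.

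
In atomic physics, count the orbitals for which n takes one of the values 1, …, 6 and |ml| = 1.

Go shell by shell, enumerating (l, ml) with |ml| = 1:
n=2 → 2; n=3 → 4; n=4 → 6; n=5 → 8; n=6 → 10.
Total orbitals: 2 + 4 + 6 + 8 + 10 = 30.

30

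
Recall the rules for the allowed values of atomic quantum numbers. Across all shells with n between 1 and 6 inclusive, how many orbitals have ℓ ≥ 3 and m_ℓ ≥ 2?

16

Go shell by shell, enumerating (ℓ, m_ℓ) with ℓ ≥ 3 and m_ℓ ≥ 2:
n=4 → 2; n=5 → 5; n=6 → 9.
Total orbitals: 2 + 5 + 9 = 16.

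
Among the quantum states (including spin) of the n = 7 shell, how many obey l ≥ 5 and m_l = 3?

4

With n = 7 the allowed l are 0, 1, …, 6.
Contributions: l=5 → 1; l=6 → 1.
Orbitals: 1 + 1 = 2. Each orbital carries two spin states, so 2 × 2 = 4 states.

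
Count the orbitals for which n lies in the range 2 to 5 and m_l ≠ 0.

Treat each shell separately and count matching orbitals:
n=2 → 2; n=3 → 6; n=4 → 12; n=5 → 20.
Total orbitals: 2 + 6 + 12 + 20 = 40.

40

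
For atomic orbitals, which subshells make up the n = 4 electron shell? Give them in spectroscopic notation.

For n = 4, ℓ runs from 0 to 3. In spectroscopic notation ℓ = 0,1,2,… ↔ s,p,d,f,g,h,i, so the subshells are 4s, 4p, 4d, 4f.

4s, 4p, 4d, 4f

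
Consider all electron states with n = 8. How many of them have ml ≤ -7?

For n = 8, l ranges over 0 … 7.
Orbitals with ml ≤ -7, by l: l=7 → 1.
Orbitals: 1. Each orbital carries two spin states, so 1 × 2 = 2 states.

2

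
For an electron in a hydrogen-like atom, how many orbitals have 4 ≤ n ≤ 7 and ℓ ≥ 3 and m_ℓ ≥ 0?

50

Treat each shell separately and count matching orbitals:
n=4 → 4; n=5 → 9; n=6 → 15; n=7 → 22.
Total orbitals: 4 + 9 + 15 + 22 = 50.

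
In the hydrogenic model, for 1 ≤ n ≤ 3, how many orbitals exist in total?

14

Total orbitals = 1² + 2² + 3² = 14.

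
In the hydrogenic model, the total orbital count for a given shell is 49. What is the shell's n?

n = 7

n² = 49 ⇒ n = 7.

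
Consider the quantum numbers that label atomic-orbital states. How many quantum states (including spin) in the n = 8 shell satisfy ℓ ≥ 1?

126

For n = 8, ℓ ranges over 0 … 7.
Per ℓ-value: ℓ=1 → 3; ℓ=2 → 5; ℓ=3 → 7; ℓ=4 → 9; ℓ=5 → 11; ℓ=6 → 13; ℓ=7 → 15.
Orbitals: 3 + 5 + 7 + 9 + 11 + 13 + 15 = 63. Each orbital carries two spin states, so 63 × 2 = 126 states.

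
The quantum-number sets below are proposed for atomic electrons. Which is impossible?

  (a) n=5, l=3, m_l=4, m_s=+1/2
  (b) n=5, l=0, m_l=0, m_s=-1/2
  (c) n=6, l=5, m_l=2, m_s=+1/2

(a)

(a) has |m_l| = 4 > l = 3, violating −l ≤ m_l ≤ l.
The remaining sets (b), (c) satisfy all four rules.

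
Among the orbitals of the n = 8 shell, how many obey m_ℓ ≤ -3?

With n = 8 the allowed ℓ are 0, 1, …, 7.
Contributions: ℓ=3 → 1; ℓ=4 → 2; ℓ=5 → 3; ℓ=6 → 4; ℓ=7 → 5.
Total orbitals: 1 + 2 + 3 + 4 + 5 = 15.

15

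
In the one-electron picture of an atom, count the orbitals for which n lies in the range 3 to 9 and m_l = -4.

15

For each n in the range, tally the orbitals obeying m_l = -4:
n=5 → 1; n=6 → 2; n=7 → 3; n=8 → 4; n=9 → 5.
Total orbitals: 1 + 2 + 3 + 4 + 5 = 15.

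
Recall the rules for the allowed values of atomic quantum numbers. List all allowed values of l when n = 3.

0, 1, 2

l is an integer with 0 ≤ l ≤ n−1, so for n = 3: l = 0, 1, 2.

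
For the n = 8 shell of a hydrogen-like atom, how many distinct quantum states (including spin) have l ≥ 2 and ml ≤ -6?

6

With n = 8 the allowed l are 0, 1, …, 7.
The (l, ml) pairs meeting l ≥ 2 and ml ≤ -6 give: l=6 → 1; l=7 → 2.
Orbitals: 1 + 2 = 3. Each orbital carries two spin states, so 3 × 2 = 6 states.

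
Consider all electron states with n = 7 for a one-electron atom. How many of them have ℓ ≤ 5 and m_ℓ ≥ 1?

30

The n = 7 shell has ℓ = 0 through 6; check each.
Orbitals with ℓ ≤ 5 and m_ℓ ≥ 1, by ℓ: ℓ=1 → 1; ℓ=2 → 2; ℓ=3 → 3; ℓ=4 → 4; ℓ=5 → 5.
Orbitals: 1 + 2 + 3 + 4 + 5 = 15. Each orbital carries two spin states, so 15 × 2 = 30 states.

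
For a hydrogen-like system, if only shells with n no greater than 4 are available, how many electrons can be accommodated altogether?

60

Total orbitals = 1² + 2² + 3² + 4² = 30. Doubling for spin gives 60 electrons.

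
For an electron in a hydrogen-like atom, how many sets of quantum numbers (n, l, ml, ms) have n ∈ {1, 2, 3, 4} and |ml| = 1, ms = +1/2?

12

For each n in the range, tally the orbitals obeying |ml| = 1:
n=2 → 2; n=3 → 4; n=4 → 6.
Orbitals: 2 + 4 + 6 = 12. With ms fixed to +1/2 there is one state per orbital, so 12 states.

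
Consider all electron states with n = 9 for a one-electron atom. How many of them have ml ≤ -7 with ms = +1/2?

Go through l = 0, …, 8 (the values permitted for n = 9).
Per l-value: l=7 → 1; l=8 → 2.
Orbitals: 1 + 2 = 3. With ms fixed to a single value there is one state per orbital, giving 3 states.

3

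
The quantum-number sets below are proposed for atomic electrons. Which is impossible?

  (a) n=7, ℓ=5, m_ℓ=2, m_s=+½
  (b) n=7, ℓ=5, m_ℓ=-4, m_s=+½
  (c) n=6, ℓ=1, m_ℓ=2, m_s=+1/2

(c) has |m_ℓ| = 2 > ℓ = 1, violating −ℓ ≤ m_ℓ ≤ ℓ.
The remaining sets (a), (b) satisfy all four rules.

(c)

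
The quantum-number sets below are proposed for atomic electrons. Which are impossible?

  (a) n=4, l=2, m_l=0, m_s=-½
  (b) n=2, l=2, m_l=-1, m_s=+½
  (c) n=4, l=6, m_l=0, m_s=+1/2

(b) and (c)

(b) has l = 2 ≥ n = 2, violating 0 ≤ l ≤ n−1.
(c) has l = 6 ≥ n = 4, violating 0 ≤ l ≤ n−1.
The remaining set (a) satisfies all four rules.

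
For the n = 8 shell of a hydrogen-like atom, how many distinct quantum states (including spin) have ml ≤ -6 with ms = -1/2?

The n = 8 shell has l = 0 through 7; check each.
Contributions: l=6 → 1; l=7 → 2.
Orbitals: 1 + 2 = 3. With ms fixed to a single value there is one state per orbital, giving 3 states.

3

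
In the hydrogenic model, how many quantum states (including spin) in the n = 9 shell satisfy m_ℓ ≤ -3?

42

With n = 9 the allowed ℓ are 0, 1, …, 8.
Orbitals with m_ℓ ≤ -3, by ℓ: ℓ=3 → 1; ℓ=4 → 2; ℓ=5 → 3; ℓ=6 → 4; ℓ=7 → 5; ℓ=8 → 6.
Orbitals: 1 + 2 + 3 + 4 + 5 + 6 = 21. Each orbital carries two spin states, so 21 × 2 = 42 states.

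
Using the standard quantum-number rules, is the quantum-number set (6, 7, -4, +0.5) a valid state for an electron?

The orbital quantum number must satisfy 0 ≤ ℓ ≤ n−1. With n = 6 the allowed ℓ values are 0, 1, 2, 3, 4, 5, so ℓ = 7 is out of range.

No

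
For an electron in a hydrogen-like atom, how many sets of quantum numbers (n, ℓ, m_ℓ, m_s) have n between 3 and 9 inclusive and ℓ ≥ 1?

546

Treat each shell separately and count matching orbitals:
n=3 → 8; n=4 → 15; n=5 → 24; n=6 → 35; n=7 → 48; n=8 → 63; n=9 → 80.
Orbitals: 8 + 15 + 24 + 35 + 48 + 63 + 80 = 273. Including both spin states (m_s = ±1/2) gives 2 × 273 = 546 states.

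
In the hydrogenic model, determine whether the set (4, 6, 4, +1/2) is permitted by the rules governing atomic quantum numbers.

The orbital quantum number must satisfy 0 ≤ ℓ ≤ n−1. With n = 4 the allowed ℓ values are 0, 1, 2, 3, so ℓ = 6 is out of range.

No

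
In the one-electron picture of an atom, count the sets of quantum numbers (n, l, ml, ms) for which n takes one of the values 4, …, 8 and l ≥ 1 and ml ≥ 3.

70

For each n in the range, tally the orbitals obeying l ≥ 1 and ml ≥ 3:
n=4 → 1; n=5 → 3; n=6 → 6; n=7 → 10; n=8 → 15.
Orbitals: 1 + 3 + 6 + 10 + 15 = 35. Including both spin states (ms = ±1/2) gives 2 × 35 = 70 states.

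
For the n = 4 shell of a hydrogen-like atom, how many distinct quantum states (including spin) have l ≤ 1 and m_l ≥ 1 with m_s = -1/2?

1

With n = 4 the allowed l are 0, 1, …, 3.
The (l, m_l) pairs meeting l ≤ 1 and m_l ≥ 1 give: l=1 → 1.
Orbitals: 1. With m_s fixed to a single value there is one state per orbital, giving 1 state.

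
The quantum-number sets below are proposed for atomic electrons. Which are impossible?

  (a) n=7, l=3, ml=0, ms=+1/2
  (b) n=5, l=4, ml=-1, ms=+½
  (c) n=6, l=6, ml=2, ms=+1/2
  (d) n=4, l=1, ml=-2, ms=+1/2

(c) has l = 6 ≥ n = 6, violating 0 ≤ l ≤ n−1.
(d) has |ml| = 2 > l = 1, violating −l ≤ ml ≤ l.
The remaining sets (a), (b) satisfy all four rules.

(c) and (d)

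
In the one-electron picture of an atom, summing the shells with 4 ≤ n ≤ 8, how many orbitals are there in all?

190

Shell n has n² orbitals: 4²=16 + 5²=25 + 6²=36 + 7²=49 + 8²=64 = 190 orbitals.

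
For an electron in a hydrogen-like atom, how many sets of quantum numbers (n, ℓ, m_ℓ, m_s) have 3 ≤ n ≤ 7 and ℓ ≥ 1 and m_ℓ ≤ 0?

Count contributing orbitals for each principal shell:
n=3 → 5; n=4 → 9; n=5 → 14; n=6 → 20; n=7 → 27.
Orbitals: 5 + 9 + 14 + 20 + 27 = 75. Including both spin states (m_s = ±1/2) gives 2 × 75 = 150 states.

150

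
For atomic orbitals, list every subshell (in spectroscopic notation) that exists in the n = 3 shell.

For n = 3, l runs from 0 to 2. In spectroscopic notation l = 0,1,2,… ↔ s,p,d,f,g,h,i, so the subshells are 3s, 3p, 3d.

3s, 3p, 3d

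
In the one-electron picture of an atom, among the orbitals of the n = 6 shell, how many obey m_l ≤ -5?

1

Go through l = 0, …, 5 (the values permitted for n = 6).
Contributions: l=5 → 1.
Total orbitals: 1.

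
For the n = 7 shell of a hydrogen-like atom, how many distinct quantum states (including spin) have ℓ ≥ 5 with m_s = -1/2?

24

For n = 7, ℓ ranges over 0 … 6.
Orbitals with ℓ ≥ 5, by ℓ: ℓ=5 → 11; ℓ=6 → 13.
Orbitals: 11 + 13 = 24. With m_s fixed to a single value there is one state per orbital, giving 24 states.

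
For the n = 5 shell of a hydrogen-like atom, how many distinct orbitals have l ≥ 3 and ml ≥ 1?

With n = 5 the allowed l are 0, 1, …, 4.
Contributions: l=3 → 3; l=4 → 4.
Total orbitals: 3 + 4 = 7.

7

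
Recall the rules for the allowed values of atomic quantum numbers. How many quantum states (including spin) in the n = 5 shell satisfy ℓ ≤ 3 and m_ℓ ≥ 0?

The n = 5 shell has ℓ = 0 through 4; check each.
Contributions: ℓ=0 → 1; ℓ=1 → 2; ℓ=2 → 3; ℓ=3 → 4.
Orbitals: 1 + 2 + 3 + 4 = 10. Each orbital carries two spin states, so 10 × 2 = 20 states.

20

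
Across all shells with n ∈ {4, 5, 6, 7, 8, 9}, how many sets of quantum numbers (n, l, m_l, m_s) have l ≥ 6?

172

Per-shell orbital counts meeting the constraint:
n=7 → 13; n=8 → 28; n=9 → 45.
Orbitals: 13 + 28 + 45 = 86. Including both spin states (m_s = ±1/2) gives 2 × 86 = 172 states.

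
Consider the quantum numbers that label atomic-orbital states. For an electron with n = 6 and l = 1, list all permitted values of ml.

-1, 0, 1

ml takes every integer from −l to +l. With l = 1 that gives the 3 values -1, 0, 1.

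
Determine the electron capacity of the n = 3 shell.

18

A shell holds 2n² electrons: 2 × 3² = 2 × 9 = 18.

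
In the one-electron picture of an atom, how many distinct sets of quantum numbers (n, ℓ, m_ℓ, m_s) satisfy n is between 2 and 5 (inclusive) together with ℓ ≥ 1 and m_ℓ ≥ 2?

20

For each n in the range, tally the orbitals obeying ℓ ≥ 1 and m_ℓ ≥ 2:
n=3 → 1; n=4 → 3; n=5 → 6.
Orbitals: 1 + 3 + 6 = 10. Including both spin states (m_s = ±1/2) gives 2 × 10 = 20 states.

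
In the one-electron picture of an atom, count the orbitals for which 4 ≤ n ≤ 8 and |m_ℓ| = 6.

6

Per-shell orbital counts meeting the constraint:
n=7 → 2; n=8 → 4.
Total orbitals: 2 + 4 = 6.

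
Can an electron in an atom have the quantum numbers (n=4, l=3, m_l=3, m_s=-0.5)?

n = 4 is a positive integer. l = 3 satisfies 0 ≤ l ≤ n−1 = 3. m_l = 3 lies in the range −l … +l (here −3 … 3). m_s = -1/2 is one of ±1/2.
All four constraints are satisfied.

Allowed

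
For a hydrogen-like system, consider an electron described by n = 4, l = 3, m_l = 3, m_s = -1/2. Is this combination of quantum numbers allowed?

n = 4 is a positive integer. l = 3 satisfies 0 ≤ l ≤ n−1 = 3. m_l = 3 lies in the range −l … +l (here −3 … 3). m_s = -1/2 is one of ±1/2.
All four constraints are satisfied.

Allowed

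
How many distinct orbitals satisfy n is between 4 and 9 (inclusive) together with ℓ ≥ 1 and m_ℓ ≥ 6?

Work shell by shell — for each n, count the (ℓ, m_ℓ) pairs that satisfy ℓ ≥ 1 and m_ℓ ≥ 6:
n=7 → 1; n=8 → 3; n=9 → 6.
Total orbitals: 1 + 3 + 6 = 10.

10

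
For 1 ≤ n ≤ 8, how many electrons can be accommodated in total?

408

Total orbitals = 1² + 2² + 3² + 4² + 5² + 6² + 7² + 8² = 204. Doubling for spin gives 408 electrons.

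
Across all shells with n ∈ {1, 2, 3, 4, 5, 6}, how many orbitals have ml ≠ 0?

Treat each shell separately and count matching orbitals:
n=2 → 2; n=3 → 6; n=4 → 12; n=5 → 20; n=6 → 30.
Total orbitals: 2 + 6 + 12 + 20 + 30 = 70.

70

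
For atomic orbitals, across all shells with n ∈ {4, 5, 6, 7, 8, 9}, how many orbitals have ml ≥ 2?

Treat each shell separately and count matching orbitals:
n=4 → 3; n=5 → 6; n=6 → 10; n=7 → 15; n=8 → 21; n=9 → 28.
Total orbitals: 3 + 6 + 10 + 15 + 21 + 28 = 83.

83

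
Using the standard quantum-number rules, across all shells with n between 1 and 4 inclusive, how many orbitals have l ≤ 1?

Per-shell orbital counts meeting the constraint:
n=1 → 1; n=2 → 4; n=3 → 4; n=4 → 4.
Total orbitals: 1 + 4 + 4 + 4 = 13.

13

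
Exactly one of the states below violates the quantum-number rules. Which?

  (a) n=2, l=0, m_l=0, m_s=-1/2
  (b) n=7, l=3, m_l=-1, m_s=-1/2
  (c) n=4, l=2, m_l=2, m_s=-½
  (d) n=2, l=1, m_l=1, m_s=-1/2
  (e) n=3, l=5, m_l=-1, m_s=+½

(e) has l = 5 ≥ n = 3, violating 0 ≤ l ≤ n−1.
The remaining sets (a), (b), (c), (d) satisfy all four rules.

(e)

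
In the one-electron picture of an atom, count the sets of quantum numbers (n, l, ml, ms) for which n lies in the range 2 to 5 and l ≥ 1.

Per-shell orbital counts meeting the constraint:
n=2 → 3; n=3 → 8; n=4 → 15; n=5 → 24.
Orbitals: 3 + 8 + 15 + 24 = 50. Including both spin states (ms = ±1/2) gives 2 × 50 = 100 states.

100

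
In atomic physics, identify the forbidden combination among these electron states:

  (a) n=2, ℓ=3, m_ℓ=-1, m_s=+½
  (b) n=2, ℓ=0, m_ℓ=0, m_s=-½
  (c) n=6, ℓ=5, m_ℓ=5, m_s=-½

(a)

(a) has ℓ = 3 ≥ n = 2, violating 0 ≤ ℓ ≤ n−1.
The remaining sets (b), (c) satisfy all four rules.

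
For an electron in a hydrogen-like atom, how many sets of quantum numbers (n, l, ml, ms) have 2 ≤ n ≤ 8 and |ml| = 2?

84

For each n in the range, tally the orbitals obeying |ml| = 2:
n=3 → 2; n=4 → 4; n=5 → 6; n=6 → 8; n=7 → 10; n=8 → 12.
Orbitals: 2 + 4 + 6 + 8 + 10 + 12 = 42. Including both spin states (ms = ±1/2) gives 2 × 42 = 84 states.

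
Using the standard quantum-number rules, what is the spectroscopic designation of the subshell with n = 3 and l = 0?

l = 0 corresponds to the letter 's', so the subshell is 3s.

3s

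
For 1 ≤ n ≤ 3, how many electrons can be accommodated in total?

28

Total orbitals = 1² + 2² + 3² = 14. Doubling for spin gives 28 electrons.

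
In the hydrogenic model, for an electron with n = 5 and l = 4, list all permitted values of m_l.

m_l takes every integer from −l to +l. With l = 4 that gives the 9 values -4, -3, -2, -1, 0, 1, 2, 3, 4.

-4, -3, -2, -1, 0, 1, 2, 3, 4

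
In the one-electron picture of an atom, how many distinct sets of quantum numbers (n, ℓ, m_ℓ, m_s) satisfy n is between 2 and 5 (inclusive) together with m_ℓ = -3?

6

Work shell by shell — for each n, count the (ℓ, m_ℓ) pairs that satisfy m_ℓ = -3:
n=4 → 1; n=5 → 2.
Orbitals: 1 + 2 = 3. Including both spin states (m_s = ±1/2) gives 2 × 3 = 6 states.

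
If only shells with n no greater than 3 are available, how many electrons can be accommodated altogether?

28

Total orbitals = 1² + 2² + 3² = 14. Doubling for spin gives 28 electrons.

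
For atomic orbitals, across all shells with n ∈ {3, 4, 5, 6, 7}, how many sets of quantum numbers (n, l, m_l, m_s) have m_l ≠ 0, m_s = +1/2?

110

Work shell by shell — for each n, count the (l, m_l) pairs that satisfy m_l ≠ 0:
n=3 → 6; n=4 → 12; n=5 → 20; n=6 → 30; n=7 → 42.
Orbitals: 6 + 12 + 20 + 30 + 42 = 110. With m_s fixed to +1/2 there is one state per orbital, so 110 states.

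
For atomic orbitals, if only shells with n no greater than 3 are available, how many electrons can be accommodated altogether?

Total orbitals = 1² + 2² + 3² = 14. Doubling for spin gives 28 electrons.

28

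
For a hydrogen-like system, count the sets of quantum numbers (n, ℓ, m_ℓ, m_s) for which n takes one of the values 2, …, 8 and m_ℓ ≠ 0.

Work shell by shell — for each n, count the (ℓ, m_ℓ) pairs that satisfy m_ℓ ≠ 0:
n=2 → 2; n=3 → 6; n=4 → 12; n=5 → 20; n=6 → 30; n=7 → 42; n=8 → 56.
Orbitals: 2 + 6 + 12 + 20 + 30 + 42 + 56 = 168. Including both spin states (m_s = ±1/2) gives 2 × 168 = 336 states.

336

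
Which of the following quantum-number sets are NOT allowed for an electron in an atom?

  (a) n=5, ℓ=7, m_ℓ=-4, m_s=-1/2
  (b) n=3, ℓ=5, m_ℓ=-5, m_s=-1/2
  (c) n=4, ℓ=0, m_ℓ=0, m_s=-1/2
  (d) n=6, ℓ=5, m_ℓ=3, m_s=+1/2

(a) and (b)

(a) has ℓ = 7 ≥ n = 5, violating 0 ≤ ℓ ≤ n−1.
(b) has ℓ = 5 ≥ n = 3, violating 0 ≤ ℓ ≤ n−1.
The remaining sets (c), (d) satisfy all four rules.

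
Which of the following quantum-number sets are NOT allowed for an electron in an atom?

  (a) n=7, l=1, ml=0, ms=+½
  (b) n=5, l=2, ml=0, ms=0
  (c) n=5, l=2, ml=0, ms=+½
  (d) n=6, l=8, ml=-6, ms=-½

(b) and (d)

(b) has ms = 0, but an electron's spin must be ±1/2.
(d) has l = 8 ≥ n = 6, violating 0 ≤ l ≤ n−1.
The remaining sets (a), (c) satisfy all four rules.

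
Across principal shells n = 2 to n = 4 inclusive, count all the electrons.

Shell n has n² orbitals: 2²=4 + 3²=9 + 4²=16 = 29 orbitals.
Two spin states per orbital: 2 × 29 = 58 electrons.

58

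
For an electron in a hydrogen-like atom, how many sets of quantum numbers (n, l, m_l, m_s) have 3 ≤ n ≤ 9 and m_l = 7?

6

For each n in the range, tally the orbitals obeying m_l = 7:
n=8 → 1; n=9 → 2.
Orbitals: 1 + 2 = 3. Including both spin states (m_s = ±1/2) gives 2 × 3 = 6 states.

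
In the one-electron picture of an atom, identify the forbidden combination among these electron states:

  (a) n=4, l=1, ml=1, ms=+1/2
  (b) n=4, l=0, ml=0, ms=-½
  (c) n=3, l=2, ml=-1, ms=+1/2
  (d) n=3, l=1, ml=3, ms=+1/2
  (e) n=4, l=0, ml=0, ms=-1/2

(d)

(d) has |ml| = 3 > l = 1, violating −l ≤ ml ≤ l.
The remaining sets (a), (b), (c), (e) satisfy all four rules.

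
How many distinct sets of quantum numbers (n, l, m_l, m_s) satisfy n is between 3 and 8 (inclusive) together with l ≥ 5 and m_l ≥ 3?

Treat each shell separately and count matching orbitals:
n=6 → 3; n=7 → 7; n=8 → 12.
Orbitals: 3 + 7 + 12 = 22. Including both spin states (m_s = ±1/2) gives 2 × 22 = 44 states.

44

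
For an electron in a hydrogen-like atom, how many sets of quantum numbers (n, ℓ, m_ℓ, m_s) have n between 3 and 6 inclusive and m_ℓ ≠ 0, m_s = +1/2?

Go shell by shell, enumerating (ℓ, m_ℓ) with m_ℓ ≠ 0:
n=3 → 6; n=4 → 12; n=5 → 20; n=6 → 30.
Orbitals: 6 + 12 + 20 + 30 = 68. With m_s fixed to +1/2 there is one state per orbital, so 68 states.

68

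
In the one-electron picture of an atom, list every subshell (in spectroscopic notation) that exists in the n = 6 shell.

6s, 6p, 6d, 6f, 6g, 6h

For n = 6, l runs from 0 to 5. In spectroscopic notation l = 0,1,2,… ↔ s,p,d,f,g,h,i, so the subshells are 6s, 6p, 6d, 6f, 6g, 6h.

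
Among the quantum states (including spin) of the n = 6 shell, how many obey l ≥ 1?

For n = 6, l ranges over 0 … 5.
The (l, m_l) pairs meeting l ≥ 1 give: l=1 → 3; l=2 → 5; l=3 → 7; l=4 → 9; l=5 → 11.
Orbitals: 3 + 5 + 7 + 9 + 11 = 35. Each orbital carries two spin states, so 35 × 2 = 70 states.

70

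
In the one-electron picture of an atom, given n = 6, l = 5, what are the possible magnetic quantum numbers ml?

-5, -4, -3, -2, -1, 0, 1, 2, 3, 4, 5

ml takes every integer from −l to +l. With l = 5 that gives the 11 values -5, -4, -3, -2, -1, 0, 1, 2, 3, 4, 5.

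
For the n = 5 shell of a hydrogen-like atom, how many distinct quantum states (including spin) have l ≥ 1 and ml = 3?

Go through l = 0, …, 4 (the values permitted for n = 5).
The (l, ml) pairs meeting l ≥ 1 and ml = 3 give: l=3 → 1; l=4 → 1.
Orbitals: 1 + 1 = 2. Each orbital carries two spin states, so 2 × 2 = 4 states.

4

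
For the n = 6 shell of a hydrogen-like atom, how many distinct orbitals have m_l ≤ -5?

1

With n = 6 the allowed l are 0, 1, …, 5.
Per l-value: l=5 → 1.
Total orbitals: 1.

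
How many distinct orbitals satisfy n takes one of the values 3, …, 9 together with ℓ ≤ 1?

Per-shell orbital counts meeting the constraint:
n=3 → 4; n=4 → 4; n=5 → 4; n=6 → 4; n=7 → 4; n=8 → 4; n=9 → 4.
Total orbitals: 4 + 4 + 4 + 4 + 4 + 4 + 4 = 28.

28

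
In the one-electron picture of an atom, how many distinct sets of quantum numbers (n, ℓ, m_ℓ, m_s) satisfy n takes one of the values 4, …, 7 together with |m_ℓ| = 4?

For each n in the range, tally the orbitals obeying |m_ℓ| = 4:
n=5 → 2; n=6 → 4; n=7 → 6.
Orbitals: 2 + 4 + 6 = 12. Including both spin states (m_s = ±1/2) gives 2 × 12 = 24 states.

24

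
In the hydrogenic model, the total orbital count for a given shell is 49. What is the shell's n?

n² = 49 ⇒ n = 7.

n = 7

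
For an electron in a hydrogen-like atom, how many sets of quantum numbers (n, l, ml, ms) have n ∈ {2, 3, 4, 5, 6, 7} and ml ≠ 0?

Go shell by shell, enumerating (l, ml) with ml ≠ 0:
n=2 → 2; n=3 → 6; n=4 → 12; n=5 → 20; n=6 → 30; n=7 → 42.
Orbitals: 2 + 6 + 12 + 20 + 30 + 42 = 112. Including both spin states (ms = ±1/2) gives 2 × 112 = 224 states.

224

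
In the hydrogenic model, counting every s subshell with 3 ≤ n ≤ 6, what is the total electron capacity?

An s subshell (l = 0) exists for every n ≥ 1, so shells n = 3, 4, 5, 6 each contribute one — 4 subshells.
Since each s subshell holds 2(2·0+1) = 2 electrons, the total is 4 × 2 = 8.

8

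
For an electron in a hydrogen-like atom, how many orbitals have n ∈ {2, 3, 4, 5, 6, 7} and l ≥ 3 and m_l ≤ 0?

Count contributing orbitals for each principal shell:
n=4 → 4; n=5 → 9; n=6 → 15; n=7 → 22.
Total orbitals: 4 + 9 + 15 + 22 = 50.

50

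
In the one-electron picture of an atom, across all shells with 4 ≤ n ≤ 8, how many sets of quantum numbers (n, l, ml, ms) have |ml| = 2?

Work shell by shell — for each n, count the (l, ml) pairs that satisfy |ml| = 2:
n=4 → 4; n=5 → 6; n=6 → 8; n=7 → 10; n=8 → 12.
Orbitals: 4 + 6 + 8 + 10 + 12 = 40. Including both spin states (ms = ±1/2) gives 2 × 40 = 80 states.

80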